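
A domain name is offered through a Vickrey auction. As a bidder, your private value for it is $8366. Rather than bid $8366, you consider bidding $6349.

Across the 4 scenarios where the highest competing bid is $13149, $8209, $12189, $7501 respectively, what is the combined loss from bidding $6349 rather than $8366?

The deviation costs you only when the competing bid falls strictly between $6349 and $8366; elsewhere both bids give the same outcome.
$13149: outcomes coincide → loss $0.
$8209: truthful payoff $157, deviation payoff $0 → loss $157.
$12189: outcomes coincide → loss $0.
$7501: truthful payoff $865, deviation payoff $0 → loss $865.
Total loss = $157 + $865 = $1022.

$1022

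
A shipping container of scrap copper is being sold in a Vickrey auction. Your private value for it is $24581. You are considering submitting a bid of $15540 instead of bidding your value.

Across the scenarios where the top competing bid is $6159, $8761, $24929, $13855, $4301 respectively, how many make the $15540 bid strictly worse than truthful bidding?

0

The deviation hurts exactly when the highest competing bid lies strictly between $15540 and $24581 — underbidding then forfeits a profitable win.
$6159: below both → same outcome either way.
$8761: below both → same outcome either way.
$24929: above both → same outcome either way.
$13855: below both → same outcome either way.
$4301: below both → same outcome either way.
Count: 0.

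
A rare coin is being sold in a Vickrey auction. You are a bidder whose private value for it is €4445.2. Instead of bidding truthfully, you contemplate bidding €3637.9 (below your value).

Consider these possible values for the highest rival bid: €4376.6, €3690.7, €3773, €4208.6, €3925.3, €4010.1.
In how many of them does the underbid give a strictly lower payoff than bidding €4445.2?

The deviation hurts exactly when the highest competing bid lies strictly between €3637.9 and €4445.2 — underbidding then forfeits a profitable win.
€4376.6: inside the interval → strictly worse (loss €68.6).
€3690.7: inside the interval → strictly worse (loss €754.5).
€3773: inside the interval → strictly worse (loss €672.2).
€4208.6: inside the interval → strictly worse (loss €236.6).
€3925.3: inside the interval → strictly worse (loss €519.9).
€4010.1: inside the interval → strictly worse (loss €435.1).
Count: 6.

6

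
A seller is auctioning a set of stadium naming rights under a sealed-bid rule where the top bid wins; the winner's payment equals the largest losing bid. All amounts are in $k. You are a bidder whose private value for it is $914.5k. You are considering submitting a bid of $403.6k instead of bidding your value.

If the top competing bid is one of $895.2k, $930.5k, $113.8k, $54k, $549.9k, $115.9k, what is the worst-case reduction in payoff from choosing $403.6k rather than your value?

$895.2k: truthful gives $19.3k, deviation gives $0k → loss $19.3k.
$930.5k: same outcome either way → loss $0k.
$113.8k: same outcome either way → loss $0k.
$54k: same outcome either way → loss $0k.
$549.9k: truthful gives $364.6k, deviation gives $0k → loss $364.6k.
$115.9k: same outcome either way → loss $0k.
Maximum loss: $364.6k.

$364.6k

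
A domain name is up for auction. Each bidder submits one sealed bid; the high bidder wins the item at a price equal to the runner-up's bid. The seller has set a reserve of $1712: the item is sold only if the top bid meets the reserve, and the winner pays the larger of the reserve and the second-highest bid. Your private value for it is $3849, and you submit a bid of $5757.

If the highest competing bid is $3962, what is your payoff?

Your bid $5757 is the highest and exceeds the reserve.
Price = max(second-highest bid, reserve) = max($3962, $1712) = $3962.
Payoff = $3849 − $3962 = −$113.

−$113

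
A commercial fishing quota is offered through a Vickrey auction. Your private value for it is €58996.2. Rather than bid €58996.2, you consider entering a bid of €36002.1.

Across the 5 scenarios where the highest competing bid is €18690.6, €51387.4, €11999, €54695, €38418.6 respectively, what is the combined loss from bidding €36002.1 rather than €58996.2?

€32487.6

The deviation costs you only when the competing bid falls strictly between €36002.1 and €58996.2; elsewhere both bids give the same outcome.
€18690.6: outcomes coincide → loss €0.
€51387.4: truthful payoff €7608.8, deviation payoff €0 → loss €7608.8.
€11999: outcomes coincide → loss €0.
€54695: truthful payoff €4301.2, deviation payoff €0 → loss €4301.2.
€38418.6: truthful payoff €20577.6, deviation payoff €0 → loss €20577.6.
Total loss = €7608.8 + €4301.2 + €20577.6 = €32487.6.
Truthful bidding weakly dominates here: raising your bid can only win items priced above your value, and lowering it can only forfeit items priced below.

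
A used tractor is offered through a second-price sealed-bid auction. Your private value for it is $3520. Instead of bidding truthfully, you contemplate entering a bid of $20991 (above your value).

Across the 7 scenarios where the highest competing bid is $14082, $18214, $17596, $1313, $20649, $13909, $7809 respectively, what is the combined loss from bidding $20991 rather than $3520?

The deviation costs you only when the competing bid falls strictly between $3520 and $20991; elsewhere both bids give the same outcome.
$14082: truthful payoff $0, deviation payoff −$10562 → loss $10562.
$18214: truthful payoff $0, deviation payoff −$14694 → loss $14694.
$17596: truthful payoff $0, deviation payoff −$14076 → loss $14076.
$1313: outcomes coincide → loss $0.
$20649: truthful payoff $0, deviation payoff −$17129 → loss $17129.
$13909: truthful payoff $0, deviation payoff −$10389 → loss $10389.
$7809: truthful payoff $0, deviation payoff −$4289 → loss $4289.
Total loss = $10562 + $14694 + $14076 + $17129 + $10389 + $4289 = $71139.

$71139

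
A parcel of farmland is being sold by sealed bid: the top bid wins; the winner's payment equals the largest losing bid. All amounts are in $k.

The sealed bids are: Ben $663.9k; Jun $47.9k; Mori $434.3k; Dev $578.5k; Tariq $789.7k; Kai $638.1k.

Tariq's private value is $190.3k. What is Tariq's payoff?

Highest bid: Tariq at $789.7k, so Tariq wins.
Second-highest bid: Ben at $663.9k — that is the price the winner pays.
Tariq's payoff = value − price = $190.3k − $663.9k = −$473.6k.

−$473.6k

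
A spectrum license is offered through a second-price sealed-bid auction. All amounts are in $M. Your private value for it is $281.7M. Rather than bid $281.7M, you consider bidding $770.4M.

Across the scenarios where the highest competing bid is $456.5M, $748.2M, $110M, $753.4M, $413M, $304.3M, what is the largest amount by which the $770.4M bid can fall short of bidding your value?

$471.7M

$456.5M: truthful gives $0M, deviation gives −$174.8M → loss $174.8M.
$748.2M: truthful gives $0M, deviation gives −$466.5M → loss $466.5M.
$110M: same outcome either way → loss $0M.
$753.4M: truthful gives $0M, deviation gives −$471.7M → loss $471.7M.
$413M: truthful gives $0M, deviation gives −$131.3M → loss $131.3M.
$304.3M: truthful gives $0M, deviation gives −$22.6M → loss $22.6M.
Maximum loss: $471.7M.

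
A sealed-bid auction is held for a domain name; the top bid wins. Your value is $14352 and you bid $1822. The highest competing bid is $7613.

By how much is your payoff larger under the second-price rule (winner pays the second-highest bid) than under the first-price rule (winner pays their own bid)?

$0

Your bid $1822 is below $7613, so you lose under either rule.
Payoff is $0 in both cases; difference = $0.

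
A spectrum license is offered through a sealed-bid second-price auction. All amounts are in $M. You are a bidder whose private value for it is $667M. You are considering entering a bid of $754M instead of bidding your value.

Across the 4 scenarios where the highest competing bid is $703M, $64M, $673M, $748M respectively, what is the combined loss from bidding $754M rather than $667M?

$123M

The deviation costs you only when the competing bid falls strictly between $667M and $754M; elsewhere both bids give the same outcome.
$703M: truthful payoff $0M, deviation payoff −$36M → loss $36M.
$64M: outcomes coincide → loss $0M.
$673M: truthful payoff $0M, deviation payoff −$6M → loss $6M.
$748M: truthful payoff $0M, deviation payoff −$81M → loss $81M.
Total loss = $36M + $6M + $81M = $123M.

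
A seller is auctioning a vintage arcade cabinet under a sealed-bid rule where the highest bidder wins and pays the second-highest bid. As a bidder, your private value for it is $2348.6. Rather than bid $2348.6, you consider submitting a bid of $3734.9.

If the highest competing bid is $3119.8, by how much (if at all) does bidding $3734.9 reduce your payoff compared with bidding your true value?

Bidding your value $2348.6: you lose (since $2348.6 < $3119.8). Payoff $0.
Bidding $3734.9: you win and pay $3119.8. Payoff $2348.6 − $3119.8 = −$771.2.
The competing bid $3119.8 lies between your value and your inflated bid, so overbidding wins an item priced above your value.
Loss from deviating = $0 − (−$771.2) = $771.2.

$771.2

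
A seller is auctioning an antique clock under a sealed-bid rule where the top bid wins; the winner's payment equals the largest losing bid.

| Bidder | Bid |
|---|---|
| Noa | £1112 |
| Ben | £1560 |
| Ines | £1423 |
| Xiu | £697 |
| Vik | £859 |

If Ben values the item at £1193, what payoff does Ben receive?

Highest bid: Ben at £1560, so Ben wins.
Second-highest bid: Ines at £1423 — that is the price the winner pays.
Ben's payoff = value − price = £1193 − £1423 = −£230.

−£230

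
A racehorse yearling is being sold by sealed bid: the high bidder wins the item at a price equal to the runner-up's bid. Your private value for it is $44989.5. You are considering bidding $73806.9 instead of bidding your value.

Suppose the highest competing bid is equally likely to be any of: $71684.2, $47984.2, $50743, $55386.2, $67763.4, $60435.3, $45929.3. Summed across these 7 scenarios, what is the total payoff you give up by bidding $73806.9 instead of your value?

$84999.1

The deviation costs you only when the competing bid falls strictly between $44989.5 and $73806.9; elsewhere both bids give the same outcome.
$71684.2: truthful payoff $0, deviation payoff −$26694.7 → loss $26694.7.
$47984.2: truthful payoff $0, deviation payoff −$2994.7 → loss $2994.7.
$50743: truthful payoff $0, deviation payoff −$5753.5 → loss $5753.5.
$55386.2: truthful payoff $0, deviation payoff −$10396.7 → loss $10396.7.
$67763.4: truthful payoff $0, deviation payoff −$22773.9 → loss $22773.9.
$60435.3: truthful payoff $0, deviation payoff −$15445.8 → loss $15445.8.
$45929.3: truthful payoff $0, deviation payoff −$939.8 → loss $939.8.
Total loss = $26694.7 + $2994.7 + $5753.5 + $10396.7 + $22773.9 + $15445.8 + $939.8 = $84999.1.
Truthful bidding weakly dominates here: raising your bid can only win items priced above your value, and lowering it can only forfeit items priced below.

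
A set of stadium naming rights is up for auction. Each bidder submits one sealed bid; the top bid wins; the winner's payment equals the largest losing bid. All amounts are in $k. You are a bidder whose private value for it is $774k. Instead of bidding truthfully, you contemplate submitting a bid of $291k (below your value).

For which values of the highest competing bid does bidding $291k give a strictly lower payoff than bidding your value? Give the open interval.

($291k, $774k)

If the competing bid is below $291k, both bids win at the same price — no difference.
If it is above $774k, both bids lose — no difference.
If it lies strictly between $291k and $774k, bidding your value wins at a price below your value (positive payoff) while bidding $291k loses (payoff 0).
So the deviation strictly hurts on the open interval ($291k, $774k).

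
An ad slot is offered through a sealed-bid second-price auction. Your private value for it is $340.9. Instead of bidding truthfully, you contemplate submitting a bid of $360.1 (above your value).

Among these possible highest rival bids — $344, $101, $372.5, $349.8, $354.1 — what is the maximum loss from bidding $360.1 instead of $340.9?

$344: truthful gives $0, deviation gives −$3.1 → loss $3.1.
$101: same outcome either way → loss $0.
$372.5: same outcome either way → loss $0.
$349.8: truthful gives $0, deviation gives −$8.9 → loss $8.9.
$354.1: truthful gives $0, deviation gives −$13.2 → loss $13.2.
Maximum loss: $13.2.

$13.2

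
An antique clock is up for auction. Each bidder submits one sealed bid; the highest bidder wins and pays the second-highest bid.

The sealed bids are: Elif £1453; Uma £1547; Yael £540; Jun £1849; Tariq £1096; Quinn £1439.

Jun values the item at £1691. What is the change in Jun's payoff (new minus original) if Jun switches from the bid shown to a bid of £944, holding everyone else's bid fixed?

−£144

The highest bid among the other bidders is £1547; Jun's bid doesn't change that.
Original bid £1849: Jun is highest, pays the top rival bid £1547; payoff £1691 − £1547 = £144.
Alternative bid £944: Jun is not highest (top rival bid is £1547); payoff £0.
Change in payoff = £0 − (£144) = −£144.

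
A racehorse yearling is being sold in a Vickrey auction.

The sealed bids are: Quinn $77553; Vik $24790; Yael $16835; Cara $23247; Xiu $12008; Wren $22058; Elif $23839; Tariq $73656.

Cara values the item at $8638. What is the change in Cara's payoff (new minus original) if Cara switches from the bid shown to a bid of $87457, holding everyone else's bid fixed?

The highest bid among the other bidders is $77553; Cara's bid doesn't change that.
Original bid $23247: Cara is not highest (top rival bid is $77553); payoff $0.
Alternative bid $87457: Cara is highest, pays the top rival bid $77553; payoff $8638 − $77553 = −$68915.
Change in payoff = −$68915 − ($0) = −$68915.

−$68915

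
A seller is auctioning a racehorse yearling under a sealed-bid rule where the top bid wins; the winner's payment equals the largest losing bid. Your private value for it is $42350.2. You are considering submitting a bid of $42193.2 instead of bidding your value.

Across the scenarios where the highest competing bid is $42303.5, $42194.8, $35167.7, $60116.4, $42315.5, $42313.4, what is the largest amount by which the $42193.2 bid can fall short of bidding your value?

$155.4

$42303.5: truthful gives $46.7, deviation gives $0 → loss $46.7.
$42194.8: truthful gives $155.4, deviation gives $0 → loss $155.4.
$35167.7: same outcome either way → loss $0.
$60116.4: same outcome either way → loss $0.
$42315.5: truthful gives $34.7, deviation gives $0 → loss $34.7.
$42313.4: truthful gives $36.8, deviation gives $0 → loss $36.8.
Maximum loss: $155.4.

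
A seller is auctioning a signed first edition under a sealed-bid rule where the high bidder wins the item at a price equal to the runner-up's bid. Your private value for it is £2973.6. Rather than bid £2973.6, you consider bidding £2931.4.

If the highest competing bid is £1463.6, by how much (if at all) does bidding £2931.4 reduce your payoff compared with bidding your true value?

£0

Bidding your value £2973.6: you win (since £2973.6 > £1463.6) and pay £1463.6. Payoff £1510.
Bidding £2931.4: you win and pay £1463.6. Payoff £2973.6 − £1463.6 = £1510.
Difference = £1510 − £1510 = £0; both bids lead to the same outcome because the competing bid is below both your value and your alternative bid.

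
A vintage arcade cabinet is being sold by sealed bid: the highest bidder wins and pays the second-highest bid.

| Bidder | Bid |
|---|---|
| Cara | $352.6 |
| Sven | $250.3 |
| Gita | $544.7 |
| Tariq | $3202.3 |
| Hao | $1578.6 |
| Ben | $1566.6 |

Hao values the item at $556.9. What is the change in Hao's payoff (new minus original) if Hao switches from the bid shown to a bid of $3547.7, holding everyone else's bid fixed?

−$2645.4

The highest bid among the other bidders is $3202.3; Hao's bid doesn't change that.
Original bid $1578.6: Hao is not highest (top rival bid is $3202.3); payoff $0.
Alternative bid $3547.7: Hao is highest, pays the top rival bid $3202.3; payoff $556.9 − $3202.3 = −$2645.4.
Change in payoff = −$2645.4 − ($0) = −$2645.4.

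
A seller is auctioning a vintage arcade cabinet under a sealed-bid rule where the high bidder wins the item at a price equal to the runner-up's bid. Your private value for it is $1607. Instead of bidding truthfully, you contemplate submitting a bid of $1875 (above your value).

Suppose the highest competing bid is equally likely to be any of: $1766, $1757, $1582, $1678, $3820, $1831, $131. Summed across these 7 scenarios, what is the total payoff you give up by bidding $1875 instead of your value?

The deviation costs you only when the competing bid falls strictly between $1607 and $1875; elsewhere both bids give the same outcome.
$1766: truthful payoff $0, deviation payoff −$159 → loss $159.
$1757: truthful payoff $0, deviation payoff −$150 → loss $150.
$1582: outcomes coincide → loss $0.
$1678: truthful payoff $0, deviation payoff −$71 → loss $71.
$3820: outcomes coincide → loss $0.
$1831: truthful payoff $0, deviation payoff −$224 → loss $224.
$131: outcomes coincide → loss $0.
Total loss = $159 + $150 + $71 + $224 = $604.

$604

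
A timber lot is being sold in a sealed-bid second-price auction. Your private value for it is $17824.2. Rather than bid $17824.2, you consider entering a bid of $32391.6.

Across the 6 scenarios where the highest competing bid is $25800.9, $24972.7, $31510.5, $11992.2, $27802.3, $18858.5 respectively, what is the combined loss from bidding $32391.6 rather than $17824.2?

The deviation costs you only when the competing bid falls strictly between $17824.2 and $32391.6; elsewhere both bids give the same outcome.
$25800.9: truthful payoff $0, deviation payoff −$7976.7 → loss $7976.7.
$24972.7: truthful payoff $0, deviation payoff −$7148.5 → loss $7148.5.
$31510.5: truthful payoff $0, deviation payoff −$13686.3 → loss $13686.3.
$11992.2: outcomes coincide → loss $0.
$27802.3: truthful payoff $0, deviation payoff −$9978.1 → loss $9978.1.
$18858.5: truthful payoff $0, deviation payoff −$1034.3 → loss $1034.3.
Total loss = $7976.7 + $7148.5 + $13686.3 + $9978.1 + $1034.3 = $39823.9.

$39823.9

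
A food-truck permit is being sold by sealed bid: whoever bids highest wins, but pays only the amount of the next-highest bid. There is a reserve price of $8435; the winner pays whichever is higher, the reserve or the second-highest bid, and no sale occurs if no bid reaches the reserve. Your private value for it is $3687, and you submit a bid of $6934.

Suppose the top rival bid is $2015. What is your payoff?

Your bid $6934 is the highest bid but falls below the reserve $8435, so the item goes unsold. Payoff $0.

$0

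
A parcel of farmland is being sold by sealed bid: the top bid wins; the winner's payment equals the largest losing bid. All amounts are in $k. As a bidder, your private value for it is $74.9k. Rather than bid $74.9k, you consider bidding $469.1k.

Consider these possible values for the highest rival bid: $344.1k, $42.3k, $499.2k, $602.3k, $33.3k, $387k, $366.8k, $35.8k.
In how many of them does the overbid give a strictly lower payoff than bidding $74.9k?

3

The deviation hurts exactly when the highest competing bid lies strictly between $74.9k and $469.1k — overbidding then wins at a price above your value.
$344.1k: inside the interval → strictly worse (loss $269.2k).
$42.3k: below both → same outcome either way.
$499.2k: above both → same outcome either way.
$602.3k: above both → same outcome either way.
$33.3k: below both → same outcome either way.
$387k: inside the interval → strictly worse (loss $312.1k).
$366.8k: inside the interval → strictly worse (loss $291.9k).
$35.8k: below both → same outcome either way.
Count: 3.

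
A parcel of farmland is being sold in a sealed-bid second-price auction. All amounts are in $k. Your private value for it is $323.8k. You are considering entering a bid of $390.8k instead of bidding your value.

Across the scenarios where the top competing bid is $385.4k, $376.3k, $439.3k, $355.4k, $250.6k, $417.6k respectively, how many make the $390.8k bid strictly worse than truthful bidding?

The deviation hurts exactly when the highest competing bid lies strictly between $323.8k and $390.8k — overbidding then wins at a price above your value.
$385.4k: inside the interval → strictly worse (loss $61.6k).
$376.3k: inside the interval → strictly worse (loss $52.5k).
$439.3k: above both → same outcome either way.
$355.4k: inside the interval → strictly worse (loss $31.6k).
$250.6k: below both → same outcome either way.
$417.6k: above both → same outcome either way.
Count: 3.

3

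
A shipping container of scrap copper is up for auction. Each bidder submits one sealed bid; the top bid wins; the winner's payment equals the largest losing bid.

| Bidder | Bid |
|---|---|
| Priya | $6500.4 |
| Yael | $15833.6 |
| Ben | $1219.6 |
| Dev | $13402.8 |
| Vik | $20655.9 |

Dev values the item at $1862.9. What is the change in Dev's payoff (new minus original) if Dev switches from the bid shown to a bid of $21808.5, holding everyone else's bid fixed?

−$18793

The highest bid among the other bidders is $20655.9; Dev's bid doesn't change that.
Original bid $13402.8: Dev is not highest (top rival bid is $20655.9); payoff $0.
Alternative bid $21808.5: Dev is highest, pays the top rival bid $20655.9; payoff $1862.9 − $20655.9 = −$18793.
Change in payoff = −$18793 − ($0) = −$18793.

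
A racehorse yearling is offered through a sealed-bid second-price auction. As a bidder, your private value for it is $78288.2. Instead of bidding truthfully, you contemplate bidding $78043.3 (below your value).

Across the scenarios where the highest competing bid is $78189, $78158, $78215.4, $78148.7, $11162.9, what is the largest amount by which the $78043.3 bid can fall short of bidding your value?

$78189: truthful gives $99.2, deviation gives $0 → loss $99.2.
$78158: truthful gives $130.2, deviation gives $0 → loss $130.2.
$78215.4: truthful gives $72.8, deviation gives $0 → loss $72.8.
$78148.7: truthful gives $139.5, deviation gives $0 → loss $139.5.
$11162.9: same outcome either way → loss $0.
Maximum loss: $139.5.

$139.5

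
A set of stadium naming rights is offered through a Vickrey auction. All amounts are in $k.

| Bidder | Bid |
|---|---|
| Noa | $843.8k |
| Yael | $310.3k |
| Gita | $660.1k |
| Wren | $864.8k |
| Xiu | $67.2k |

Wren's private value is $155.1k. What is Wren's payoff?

−$688.7k

Highest bid: Wren at $864.8k, so Wren wins.
Second-highest bid: Noa at $843.8k — that is the price the winner pays.
Wren's payoff = value − price = $155.1k − $843.8k = −$688.7k.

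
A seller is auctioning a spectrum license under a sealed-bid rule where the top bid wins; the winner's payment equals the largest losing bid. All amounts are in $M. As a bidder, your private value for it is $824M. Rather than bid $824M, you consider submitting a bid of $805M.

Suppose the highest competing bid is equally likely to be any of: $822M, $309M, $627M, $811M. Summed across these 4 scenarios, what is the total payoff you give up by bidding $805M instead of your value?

The deviation costs you only when the competing bid falls strictly between $805M and $824M; elsewhere both bids give the same outcome.
$822M: truthful payoff $2M, deviation payoff $0M → loss $2M.
$309M: outcomes coincide → loss $0M.
$627M: outcomes coincide → loss $0M.
$811M: truthful payoff $13M, deviation payoff $0M → loss $13M.
Total loss = $2M + $13M = $15M.
Because the price is fixed by the runner-up's bid, deviating from your value can only change a good outcome into a bad one — never the reverse.

$15M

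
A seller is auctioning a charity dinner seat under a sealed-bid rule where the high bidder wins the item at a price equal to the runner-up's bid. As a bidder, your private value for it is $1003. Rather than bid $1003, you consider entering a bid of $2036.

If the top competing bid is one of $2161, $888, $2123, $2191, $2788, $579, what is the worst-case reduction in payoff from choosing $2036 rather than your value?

$2161: same outcome either way → loss $0.
$888: same outcome either way → loss $0.
$2123: same outcome either way → loss $0.
$2191: same outcome either way → loss $0.
$2788: same outcome either way → loss $0.
$579: same outcome either way → loss $0.
Maximum loss: $0.

$0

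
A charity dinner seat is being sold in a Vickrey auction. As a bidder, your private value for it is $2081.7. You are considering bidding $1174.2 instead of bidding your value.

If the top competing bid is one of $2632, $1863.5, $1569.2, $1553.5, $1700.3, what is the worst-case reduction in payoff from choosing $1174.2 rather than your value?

$2632: same outcome either way → loss $0.
$1863.5: truthful gives $218.2, deviation gives $0 → loss $218.2.
$1569.2: truthful gives $512.5, deviation gives $0 → loss $512.5.
$1553.5: truthful gives $528.2, deviation gives $0 → loss $528.2.
$1700.3: truthful gives $381.4, deviation gives $0 → loss $381.4.
Maximum loss: $528.2.

$528.2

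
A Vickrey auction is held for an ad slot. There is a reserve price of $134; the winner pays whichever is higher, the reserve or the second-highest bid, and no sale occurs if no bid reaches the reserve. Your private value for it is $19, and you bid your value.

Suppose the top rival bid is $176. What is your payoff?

Your bid $19 is below the highest competing bid $176, so you lose. Payoff $0.

$0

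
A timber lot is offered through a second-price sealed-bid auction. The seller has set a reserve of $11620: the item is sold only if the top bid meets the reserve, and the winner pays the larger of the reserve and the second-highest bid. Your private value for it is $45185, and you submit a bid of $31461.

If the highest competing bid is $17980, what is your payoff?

$27205

Your bid $31461 is the highest and exceeds the reserve.
Price = max(second-highest bid, reserve) = max($17980, $11620) = $17980.
Payoff = $45185 − $17980 = $27205.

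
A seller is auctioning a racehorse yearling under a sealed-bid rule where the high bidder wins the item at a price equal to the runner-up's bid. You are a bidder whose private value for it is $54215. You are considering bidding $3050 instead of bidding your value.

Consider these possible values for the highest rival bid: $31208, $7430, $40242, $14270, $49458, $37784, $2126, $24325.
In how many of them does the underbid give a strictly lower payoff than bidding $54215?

The deviation hurts exactly when the highest competing bid lies strictly between $3050 and $54215 — underbidding then forfeits a profitable win.
$31208: inside the interval → strictly worse (loss $23007).
$7430: inside the interval → strictly worse (loss $46785).
$40242: inside the interval → strictly worse (loss $13973).
$14270: inside the interval → strictly worse (loss $39945).
$49458: inside the interval → strictly worse (loss $4757).
$37784: inside the interval → strictly worse (loss $16431).
$2126: below both → same outcome either way.
$24325: inside the interval → strictly worse (loss $29890).
Count: 7.

7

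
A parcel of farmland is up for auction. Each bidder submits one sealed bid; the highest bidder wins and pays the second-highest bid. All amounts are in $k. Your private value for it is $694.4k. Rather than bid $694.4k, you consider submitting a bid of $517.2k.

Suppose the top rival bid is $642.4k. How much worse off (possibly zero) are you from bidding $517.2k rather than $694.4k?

$52k

Bidding your value $694.4k: you win (since $694.4k > $642.4k) and pay $642.4k. Payoff $52k.
Bidding $517.2k: you lose. Payoff $0k.
The competing bid $642.4k lies between your shaded bid and your value, so underbidding forfeits an item you could have won at a profitable price.
Loss from deviating = $52k − ($0k) = $52k.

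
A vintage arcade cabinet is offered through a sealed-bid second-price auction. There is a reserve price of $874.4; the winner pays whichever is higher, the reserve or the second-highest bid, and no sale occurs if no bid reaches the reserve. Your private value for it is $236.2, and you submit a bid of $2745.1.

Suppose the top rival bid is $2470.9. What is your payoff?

Your bid $2745.1 is the highest and exceeds the reserve.
Price = max(second-highest bid, reserve) = max($2470.9, $874.4) = $2470.9.
Payoff = $236.2 − $2470.9 = −$2234.7.

−$2234.7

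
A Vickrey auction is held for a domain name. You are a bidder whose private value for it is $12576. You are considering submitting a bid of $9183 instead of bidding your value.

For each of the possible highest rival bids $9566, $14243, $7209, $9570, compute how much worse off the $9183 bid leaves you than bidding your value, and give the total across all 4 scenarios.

$6016

The deviation costs you only when the competing bid falls strictly between $9183 and $12576; elsewhere both bids give the same outcome.
$9566: truthful payoff $3010, deviation payoff $0 → loss $3010.
$14243: outcomes coincide → loss $0.
$7209: outcomes coincide → loss $0.
$9570: truthful payoff $3006, deviation payoff $0 → loss $3006.
Total loss = $3010 + $3006 = $6016.
Because the price is fixed by the runner-up's bid, deviating from your value can only change a good outcome into a bad one — never the reverse.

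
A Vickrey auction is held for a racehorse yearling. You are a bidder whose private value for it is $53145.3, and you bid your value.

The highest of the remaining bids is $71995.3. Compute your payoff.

$0

Your bid $53145.3 is below the highest competing bid $71995.3, so you lose.
A losing bidder pays nothing and receives nothing: payoff = $0.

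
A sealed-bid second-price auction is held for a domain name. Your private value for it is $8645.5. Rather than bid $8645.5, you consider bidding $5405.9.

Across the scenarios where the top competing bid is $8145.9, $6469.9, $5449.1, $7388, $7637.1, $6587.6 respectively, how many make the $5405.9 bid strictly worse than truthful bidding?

6

The deviation hurts exactly when the highest competing bid lies strictly between $5405.9 and $8645.5 — underbidding then forfeits a profitable win.
$8145.9: inside the interval → strictly worse (loss $499.6).
$6469.9: inside the interval → strictly worse (loss $2175.6).
$5449.1: inside the interval → strictly worse (loss $3196.4).
$7388: inside the interval → strictly worse (loss $1257.5).
$7637.1: inside the interval → strictly worse (loss $1008.4).
$6587.6: inside the interval → strictly worse (loss $2057.9).
Count: 6.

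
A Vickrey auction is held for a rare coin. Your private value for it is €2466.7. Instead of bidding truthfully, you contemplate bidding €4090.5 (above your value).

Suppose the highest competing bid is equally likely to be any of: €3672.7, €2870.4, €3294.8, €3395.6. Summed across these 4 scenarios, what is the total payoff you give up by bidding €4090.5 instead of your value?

€3366.7

The deviation costs you only when the competing bid falls strictly between €2466.7 and €4090.5; elsewhere both bids give the same outcome.
€3672.7: truthful payoff €0, deviation payoff −€1206 → loss €1206.
€2870.4: truthful payoff €0, deviation payoff −€403.7 → loss €403.7.
€3294.8: truthful payoff €0, deviation payoff −€828.1 → loss €828.1.
€3395.6: truthful payoff €0, deviation payoff −€928.9 → loss €928.9.
Total loss = €1206 + €403.7 + €828.1 + €928.9 = €3366.7.
Because the price is fixed by the runner-up's bid, deviating from your value can only change a good outcome into a bad one — never the reverse.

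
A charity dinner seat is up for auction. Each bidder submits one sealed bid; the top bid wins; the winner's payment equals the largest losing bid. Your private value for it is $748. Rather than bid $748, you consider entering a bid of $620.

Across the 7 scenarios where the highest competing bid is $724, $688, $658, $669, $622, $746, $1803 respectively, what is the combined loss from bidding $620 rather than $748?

The deviation costs you only when the competing bid falls strictly between $620 and $748; elsewhere both bids give the same outcome.
$724: truthful payoff $24, deviation payoff $0 → loss $24.
$688: truthful payoff $60, deviation payoff $0 → loss $60.
$658: truthful payoff $90, deviation payoff $0 → loss $90.
$669: truthful payoff $79, deviation payoff $0 → loss $79.
$622: truthful payoff $126, deviation payoff $0 → loss $126.
$746: truthful payoff $2, deviation payoff $0 → loss $2.
$1803: outcomes coincide → loss $0.
Total loss = $24 + $60 + $90 + $79 + $126 + $2 = $381.

$381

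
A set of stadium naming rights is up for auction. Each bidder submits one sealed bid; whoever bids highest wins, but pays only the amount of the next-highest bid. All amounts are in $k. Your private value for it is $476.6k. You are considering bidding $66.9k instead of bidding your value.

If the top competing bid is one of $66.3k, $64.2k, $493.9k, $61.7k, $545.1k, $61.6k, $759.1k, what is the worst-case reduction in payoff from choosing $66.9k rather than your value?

$0k

$66.3k: same outcome either way → loss $0k.
$64.2k: same outcome either way → loss $0k.
$493.9k: same outcome either way → loss $0k.
$61.7k: same outcome either way → loss $0k.
$545.1k: same outcome either way → loss $0k.
$61.6k: same outcome either way → loss $0k.
$759.1k: same outcome either way → loss $0k.
Maximum loss: $0k.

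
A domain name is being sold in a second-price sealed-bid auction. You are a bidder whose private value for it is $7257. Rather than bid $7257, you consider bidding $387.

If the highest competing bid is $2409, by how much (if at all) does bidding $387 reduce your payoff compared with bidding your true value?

$4848

Bidding your value $7257: you win (since $7257 > $2409) and pay $2409. Payoff $4848.
Bidding $387: you lose. Payoff $0.
The competing bid $2409 lies between your shaded bid and your value, so underbidding forfeits an item you could have won at a profitable price.
Loss from deviating = $4848 − ($0) = $4848.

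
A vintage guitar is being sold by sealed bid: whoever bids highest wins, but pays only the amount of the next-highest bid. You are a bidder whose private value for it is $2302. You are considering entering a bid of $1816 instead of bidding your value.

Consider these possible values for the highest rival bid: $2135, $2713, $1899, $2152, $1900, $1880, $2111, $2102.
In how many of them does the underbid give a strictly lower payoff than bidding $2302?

The deviation hurts exactly when the highest competing bid lies strictly between $1816 and $2302 — underbidding then forfeits a profitable win.
$2135: inside the interval → strictly worse (loss $167).
$2713: above both → same outcome either way.
$1899: inside the interval → strictly worse (loss $403).
$2152: inside the interval → strictly worse (loss $150).
$1900: inside the interval → strictly worse (loss $402).
$1880: inside the interval → strictly worse (loss $422).
$2111: inside the interval → strictly worse (loss $191).
$2102: inside the interval → strictly worse (loss $200).
Count: 7.

7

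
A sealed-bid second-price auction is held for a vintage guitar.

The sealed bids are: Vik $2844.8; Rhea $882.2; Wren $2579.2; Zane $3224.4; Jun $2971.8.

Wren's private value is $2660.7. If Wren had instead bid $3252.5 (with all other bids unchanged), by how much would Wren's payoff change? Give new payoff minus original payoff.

−$563.7

The highest bid among the other bidders is $3224.4; Wren's bid doesn't change that.
Original bid $2579.2: Wren is not highest (top rival bid is $3224.4); payoff $0.
Alternative bid $3252.5: Wren is highest, pays the top rival bid $3224.4; payoff $2660.7 − $3224.4 = −$563.7.
Change in payoff = −$563.7 − ($0) = −$563.7.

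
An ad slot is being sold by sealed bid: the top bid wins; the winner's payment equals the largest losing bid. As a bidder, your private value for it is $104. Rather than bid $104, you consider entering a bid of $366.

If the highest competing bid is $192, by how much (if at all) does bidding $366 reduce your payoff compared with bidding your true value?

Bidding your value $104: you lose (since $104 < $192). Payoff $0.
Bidding $366: you win and pay $192. Payoff $104 − $192 = −$88.
The competing bid $192 lies between your value and your inflated bid, so overbidding wins an item priced above your value.
Loss from deviating = $0 − (−$88) = $88.

$88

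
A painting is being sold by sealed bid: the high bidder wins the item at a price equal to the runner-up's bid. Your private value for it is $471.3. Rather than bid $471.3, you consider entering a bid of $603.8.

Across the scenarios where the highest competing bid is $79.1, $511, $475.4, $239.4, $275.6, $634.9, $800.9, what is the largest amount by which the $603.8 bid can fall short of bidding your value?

$39.7

$79.1: same outcome either way → loss $0.
$511: truthful gives $0, deviation gives −$39.7 → loss $39.7.
$475.4: truthful gives $0, deviation gives −$4.1 → loss $4.1.
$239.4: same outcome either way → loss $0.
$275.6: same outcome either way → loss $0.
$634.9: same outcome either way → loss $0.
$800.9: same outcome either way → loss $0.
Maximum loss: $39.7.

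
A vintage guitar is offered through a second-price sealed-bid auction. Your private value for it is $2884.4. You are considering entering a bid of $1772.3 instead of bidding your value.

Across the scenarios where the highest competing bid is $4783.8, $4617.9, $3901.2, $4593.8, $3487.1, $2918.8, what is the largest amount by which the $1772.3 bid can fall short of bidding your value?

$4783.8: same outcome either way → loss $0.
$4617.9: same outcome either way → loss $0.
$3901.2: same outcome either way → loss $0.
$4593.8: same outcome either way → loss $0.
$3487.1: same outcome either way → loss $0.
$2918.8: same outcome either way → loss $0.
Maximum loss: $0.

$0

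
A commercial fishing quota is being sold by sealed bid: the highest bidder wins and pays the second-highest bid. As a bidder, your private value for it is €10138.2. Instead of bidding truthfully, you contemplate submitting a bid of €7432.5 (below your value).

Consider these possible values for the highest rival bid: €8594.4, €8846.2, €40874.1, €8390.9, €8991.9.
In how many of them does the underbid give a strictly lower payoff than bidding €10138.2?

The deviation hurts exactly when the highest competing bid lies strictly between €7432.5 and €10138.2 — underbidding then forfeits a profitable win.
€8594.4: inside the interval → strictly worse (loss €1543.8).
€8846.2: inside the interval → strictly worse (loss €1292).
€40874.1: above both → same outcome either way.
€8390.9: inside the interval → strictly worse (loss €1747.3).
€8991.9: inside the interval → strictly worse (loss €1146.3).
Count: 4.

4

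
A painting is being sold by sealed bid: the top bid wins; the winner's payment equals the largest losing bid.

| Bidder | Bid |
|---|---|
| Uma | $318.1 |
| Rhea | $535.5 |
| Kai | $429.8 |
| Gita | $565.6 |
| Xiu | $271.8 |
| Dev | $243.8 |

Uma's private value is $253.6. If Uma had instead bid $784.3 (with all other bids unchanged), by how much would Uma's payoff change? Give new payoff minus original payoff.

The highest bid among the other bidders is $565.6; Uma's bid doesn't change that.
Original bid $318.1: Uma is not highest (top rival bid is $565.6); payoff $0.
Alternative bid $784.3: Uma is highest, pays the top rival bid $565.6; payoff $253.6 − $565.6 = −$312.
Change in payoff = −$312 − ($0) = −$312.

−$312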